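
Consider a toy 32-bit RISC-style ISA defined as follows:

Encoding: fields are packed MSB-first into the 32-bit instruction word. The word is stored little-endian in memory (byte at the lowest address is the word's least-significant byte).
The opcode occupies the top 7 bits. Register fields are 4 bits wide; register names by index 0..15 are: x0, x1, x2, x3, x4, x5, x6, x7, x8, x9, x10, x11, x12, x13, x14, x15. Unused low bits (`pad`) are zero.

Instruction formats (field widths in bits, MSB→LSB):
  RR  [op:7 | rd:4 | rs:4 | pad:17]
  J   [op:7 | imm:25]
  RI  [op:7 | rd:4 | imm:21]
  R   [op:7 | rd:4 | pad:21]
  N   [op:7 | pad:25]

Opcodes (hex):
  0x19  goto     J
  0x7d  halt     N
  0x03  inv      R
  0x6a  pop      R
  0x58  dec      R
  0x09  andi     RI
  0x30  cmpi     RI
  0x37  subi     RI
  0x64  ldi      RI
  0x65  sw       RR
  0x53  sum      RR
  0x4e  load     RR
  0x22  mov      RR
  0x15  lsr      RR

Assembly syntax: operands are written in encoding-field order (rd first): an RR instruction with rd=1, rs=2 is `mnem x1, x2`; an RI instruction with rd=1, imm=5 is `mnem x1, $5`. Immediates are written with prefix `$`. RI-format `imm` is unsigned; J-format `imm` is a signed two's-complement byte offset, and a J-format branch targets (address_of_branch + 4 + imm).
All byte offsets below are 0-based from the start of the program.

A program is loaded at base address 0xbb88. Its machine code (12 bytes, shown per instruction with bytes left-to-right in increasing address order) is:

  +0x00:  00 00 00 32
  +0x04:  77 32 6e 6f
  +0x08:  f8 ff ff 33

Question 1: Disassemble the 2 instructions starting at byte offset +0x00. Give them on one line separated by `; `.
+0x00: 00 00 00 32 ⇒ word 0x32000000 (little)
  top 7b → 0x19 → goto [J]
  [24:0] imm=0 = $0
+0x04: 77 32 6e 6f ⇒ word 0x6f6e3277 (little)
  top 7b → 0x37 → subi [RI]
  [24:21] rd=11 = x11
  [20:0] imm=930423 = $930423

goto $0; subi x11, $930423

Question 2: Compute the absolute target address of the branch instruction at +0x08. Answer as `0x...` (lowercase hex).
+0x08: f8 ff ff 33 ⇒ word 0x33fffff8 (little)
  top 7b → 0x19 → goto [J]
  imm@[24:0]=0x1fffff8 (s25→-8) ⇒ $-8
  target = base 0xbb88 + off 0x08 + 4 + imm -8 = 0xbb8c

0xbb8c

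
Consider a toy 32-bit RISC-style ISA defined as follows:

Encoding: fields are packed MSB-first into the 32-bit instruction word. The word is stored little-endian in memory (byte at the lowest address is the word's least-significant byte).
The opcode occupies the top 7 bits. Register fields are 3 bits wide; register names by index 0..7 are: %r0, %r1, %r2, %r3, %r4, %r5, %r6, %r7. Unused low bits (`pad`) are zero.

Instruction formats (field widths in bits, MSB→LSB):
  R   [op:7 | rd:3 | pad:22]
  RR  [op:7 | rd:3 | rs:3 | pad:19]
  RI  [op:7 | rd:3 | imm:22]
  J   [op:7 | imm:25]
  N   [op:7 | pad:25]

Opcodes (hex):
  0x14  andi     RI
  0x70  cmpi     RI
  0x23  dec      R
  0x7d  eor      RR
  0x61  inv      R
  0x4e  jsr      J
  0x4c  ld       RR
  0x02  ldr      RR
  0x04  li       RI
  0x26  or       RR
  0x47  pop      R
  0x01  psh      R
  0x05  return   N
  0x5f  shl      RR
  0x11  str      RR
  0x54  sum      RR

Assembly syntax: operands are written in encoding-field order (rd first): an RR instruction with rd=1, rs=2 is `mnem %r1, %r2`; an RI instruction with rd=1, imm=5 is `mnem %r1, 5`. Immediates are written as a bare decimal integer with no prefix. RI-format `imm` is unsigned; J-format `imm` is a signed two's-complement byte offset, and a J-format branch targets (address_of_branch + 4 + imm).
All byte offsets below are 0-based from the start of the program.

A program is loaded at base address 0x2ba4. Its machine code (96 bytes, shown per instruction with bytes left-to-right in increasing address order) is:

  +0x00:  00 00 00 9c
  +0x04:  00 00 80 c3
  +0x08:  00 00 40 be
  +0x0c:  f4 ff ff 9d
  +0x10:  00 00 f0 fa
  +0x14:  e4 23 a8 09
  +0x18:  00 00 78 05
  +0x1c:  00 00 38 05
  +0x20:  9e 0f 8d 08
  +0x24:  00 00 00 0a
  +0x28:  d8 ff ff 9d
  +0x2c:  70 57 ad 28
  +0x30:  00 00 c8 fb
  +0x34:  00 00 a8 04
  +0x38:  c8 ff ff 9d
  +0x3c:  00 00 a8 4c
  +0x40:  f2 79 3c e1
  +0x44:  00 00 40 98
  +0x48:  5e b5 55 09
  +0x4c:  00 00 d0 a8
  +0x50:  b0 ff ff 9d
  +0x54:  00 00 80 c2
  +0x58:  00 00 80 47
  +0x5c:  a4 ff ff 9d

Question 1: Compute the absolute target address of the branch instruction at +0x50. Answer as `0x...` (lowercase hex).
[50] b0 ff ff 9d → 0x9dffffb0
  top 7b → 0x4e → jsr [J]
  imm: (w>>0)&0x1ffffff=0x1ffffb0 (s25→-80) → -80
  target = base 0x2ba4 + off 0x50 + 4 + imm -80 = 0x2ba8

0x2ba8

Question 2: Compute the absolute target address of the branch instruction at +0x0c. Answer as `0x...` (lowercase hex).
+0x0c: f4 ff ff 9d ⇒ word 0x9dfffff4 (little)
  top 7b → 0x4e → jsr [J]
  [24:0] imm=33554420 (s25→-12) = -12
  target = base 0x2ba4 + off 0x0c + 4 + imm -12 = 0x2ba8

0x2ba8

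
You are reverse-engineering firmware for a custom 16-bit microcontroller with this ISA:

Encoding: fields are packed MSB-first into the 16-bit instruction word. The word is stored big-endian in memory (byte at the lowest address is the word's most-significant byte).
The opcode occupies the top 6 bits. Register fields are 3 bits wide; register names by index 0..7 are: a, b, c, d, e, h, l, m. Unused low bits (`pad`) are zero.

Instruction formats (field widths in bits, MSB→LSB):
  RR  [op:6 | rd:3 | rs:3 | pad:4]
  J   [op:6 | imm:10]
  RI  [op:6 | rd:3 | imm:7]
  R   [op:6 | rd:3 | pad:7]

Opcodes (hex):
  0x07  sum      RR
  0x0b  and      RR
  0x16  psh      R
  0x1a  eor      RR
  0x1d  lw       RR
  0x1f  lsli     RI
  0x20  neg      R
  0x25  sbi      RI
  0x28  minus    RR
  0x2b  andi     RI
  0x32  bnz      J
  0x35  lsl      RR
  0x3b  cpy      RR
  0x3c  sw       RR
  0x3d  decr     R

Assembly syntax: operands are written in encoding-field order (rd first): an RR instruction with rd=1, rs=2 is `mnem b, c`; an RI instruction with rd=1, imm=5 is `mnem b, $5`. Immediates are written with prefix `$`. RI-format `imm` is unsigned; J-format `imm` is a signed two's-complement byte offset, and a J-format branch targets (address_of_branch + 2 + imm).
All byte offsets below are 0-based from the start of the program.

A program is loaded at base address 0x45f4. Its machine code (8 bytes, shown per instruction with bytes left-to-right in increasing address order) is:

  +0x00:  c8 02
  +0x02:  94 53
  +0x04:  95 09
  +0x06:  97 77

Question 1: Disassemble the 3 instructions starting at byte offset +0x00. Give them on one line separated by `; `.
bnz $2; sbi a, $83; sbi c, $9

off 0x00: read c8 02 as big → 0xc802
  opcode bits[15:10]=0x32: bnz/J
  imm@[9:0]=0x2 ⇒ $2
off 0x02: read 94 53 as big → 0x9453
  opcode bits[15:10]=0x25: sbi/RI
  rd@[9:7]=0x0 ⇒ a
  imm@[6:0]=0x53 ⇒ $83
off 0x04: read 95 09 as big → 0x9509
  opcode bits[15:10]=0x25: sbi/RI
  rd@[9:7]=0x2 ⇒ c
  imm@[6:0]=0x9 ⇒ $9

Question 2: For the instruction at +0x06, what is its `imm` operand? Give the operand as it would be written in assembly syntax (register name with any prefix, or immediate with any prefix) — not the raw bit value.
+0x06: 97 77 ⇒ word 0x9777 (big)
  opcode bits[15:10]=0x25: sbi/RI
  rd: (w>>7)&0x7=0x6 → l
  imm: (w>>0)&0x7f=0x77 → $119

$119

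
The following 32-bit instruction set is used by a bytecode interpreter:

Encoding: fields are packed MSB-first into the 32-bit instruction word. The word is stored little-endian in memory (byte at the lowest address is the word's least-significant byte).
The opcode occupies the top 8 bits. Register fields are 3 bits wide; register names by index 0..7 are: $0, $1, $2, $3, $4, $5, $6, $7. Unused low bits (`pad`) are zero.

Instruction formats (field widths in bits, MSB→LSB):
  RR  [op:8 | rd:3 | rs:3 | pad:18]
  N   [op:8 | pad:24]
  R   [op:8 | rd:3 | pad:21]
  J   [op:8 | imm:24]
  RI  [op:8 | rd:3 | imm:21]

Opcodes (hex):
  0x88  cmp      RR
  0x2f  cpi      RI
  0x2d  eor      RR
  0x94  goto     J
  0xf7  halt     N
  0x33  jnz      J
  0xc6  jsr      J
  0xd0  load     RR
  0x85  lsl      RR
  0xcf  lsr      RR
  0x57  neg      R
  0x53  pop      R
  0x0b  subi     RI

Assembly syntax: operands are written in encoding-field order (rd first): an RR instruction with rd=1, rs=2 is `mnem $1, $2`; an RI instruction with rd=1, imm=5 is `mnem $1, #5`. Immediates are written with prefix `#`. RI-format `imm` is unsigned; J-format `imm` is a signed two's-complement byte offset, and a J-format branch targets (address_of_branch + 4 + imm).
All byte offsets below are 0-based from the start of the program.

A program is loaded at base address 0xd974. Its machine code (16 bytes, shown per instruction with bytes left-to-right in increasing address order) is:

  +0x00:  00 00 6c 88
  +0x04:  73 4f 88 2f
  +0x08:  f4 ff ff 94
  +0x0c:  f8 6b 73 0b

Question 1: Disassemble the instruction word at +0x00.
off 0x00: read 00 00 6c 88 as little → 0x886c0000
  op=0x886c0000>>24=0x88 ⇒ cmp (RR)
  [23:21] rd=3 = $3
  [20:18] rs=3 = $3

cmp $3, $3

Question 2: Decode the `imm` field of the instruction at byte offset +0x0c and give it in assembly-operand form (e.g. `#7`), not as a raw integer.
off 0x0c: read f8 6b 73 0b as little → 0x0b736bf8
  op=0x0b736bf8>>24=0xb ⇒ subi (RI)
  [23:21] rd=3 = $3
  [20:0] imm=1272824 = #1272824

#1272824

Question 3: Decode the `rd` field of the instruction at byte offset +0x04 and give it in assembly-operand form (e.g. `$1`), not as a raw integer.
+0x04: 73 4f 88 2f ⇒ word 0x2f884f73 (little)
  top 8b → 0x2f → cpi [RI]
  rd@[23:21]=0x4 ⇒ $4
  imm@[20:0]=0x84f73 ⇒ #544627

$4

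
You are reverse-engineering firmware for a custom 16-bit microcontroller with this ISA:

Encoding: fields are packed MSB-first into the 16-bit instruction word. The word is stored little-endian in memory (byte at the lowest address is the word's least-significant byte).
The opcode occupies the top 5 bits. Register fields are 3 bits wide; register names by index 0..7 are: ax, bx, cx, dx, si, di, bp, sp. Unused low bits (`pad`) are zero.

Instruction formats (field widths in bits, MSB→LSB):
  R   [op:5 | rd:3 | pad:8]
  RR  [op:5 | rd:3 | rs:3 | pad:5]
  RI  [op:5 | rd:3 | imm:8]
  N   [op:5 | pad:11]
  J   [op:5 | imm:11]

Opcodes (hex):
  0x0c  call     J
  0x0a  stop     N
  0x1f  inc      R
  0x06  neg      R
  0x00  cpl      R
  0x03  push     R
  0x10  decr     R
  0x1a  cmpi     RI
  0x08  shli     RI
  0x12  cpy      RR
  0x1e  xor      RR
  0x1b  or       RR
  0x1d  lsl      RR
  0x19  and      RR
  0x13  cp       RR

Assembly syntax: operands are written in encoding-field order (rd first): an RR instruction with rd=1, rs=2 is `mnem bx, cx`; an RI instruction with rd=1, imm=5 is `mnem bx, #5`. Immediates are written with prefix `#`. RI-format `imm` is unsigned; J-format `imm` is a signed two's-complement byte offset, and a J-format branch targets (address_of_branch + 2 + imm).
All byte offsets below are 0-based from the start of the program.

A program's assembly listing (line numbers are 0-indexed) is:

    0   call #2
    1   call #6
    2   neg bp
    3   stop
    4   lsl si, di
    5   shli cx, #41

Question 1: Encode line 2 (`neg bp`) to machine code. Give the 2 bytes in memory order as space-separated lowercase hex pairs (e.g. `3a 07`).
00 36

2. neg fields op=0x6:5|rd=6:3|pad=0:8 → word 3600h → 00 36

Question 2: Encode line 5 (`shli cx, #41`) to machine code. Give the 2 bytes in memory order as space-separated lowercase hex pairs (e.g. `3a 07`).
29 42

line 5 (shli): pack op=0x8:5|rd=2:3|imm=41:8 = 0x4229; little→ 29 42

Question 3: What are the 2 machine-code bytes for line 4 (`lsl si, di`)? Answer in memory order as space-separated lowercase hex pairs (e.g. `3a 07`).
line 4 (lsl): pack op=0x1d:5|rd=4:3|rs=5:3|pad=0:5 = 0xeca0; little→ a0 ec

a0 ec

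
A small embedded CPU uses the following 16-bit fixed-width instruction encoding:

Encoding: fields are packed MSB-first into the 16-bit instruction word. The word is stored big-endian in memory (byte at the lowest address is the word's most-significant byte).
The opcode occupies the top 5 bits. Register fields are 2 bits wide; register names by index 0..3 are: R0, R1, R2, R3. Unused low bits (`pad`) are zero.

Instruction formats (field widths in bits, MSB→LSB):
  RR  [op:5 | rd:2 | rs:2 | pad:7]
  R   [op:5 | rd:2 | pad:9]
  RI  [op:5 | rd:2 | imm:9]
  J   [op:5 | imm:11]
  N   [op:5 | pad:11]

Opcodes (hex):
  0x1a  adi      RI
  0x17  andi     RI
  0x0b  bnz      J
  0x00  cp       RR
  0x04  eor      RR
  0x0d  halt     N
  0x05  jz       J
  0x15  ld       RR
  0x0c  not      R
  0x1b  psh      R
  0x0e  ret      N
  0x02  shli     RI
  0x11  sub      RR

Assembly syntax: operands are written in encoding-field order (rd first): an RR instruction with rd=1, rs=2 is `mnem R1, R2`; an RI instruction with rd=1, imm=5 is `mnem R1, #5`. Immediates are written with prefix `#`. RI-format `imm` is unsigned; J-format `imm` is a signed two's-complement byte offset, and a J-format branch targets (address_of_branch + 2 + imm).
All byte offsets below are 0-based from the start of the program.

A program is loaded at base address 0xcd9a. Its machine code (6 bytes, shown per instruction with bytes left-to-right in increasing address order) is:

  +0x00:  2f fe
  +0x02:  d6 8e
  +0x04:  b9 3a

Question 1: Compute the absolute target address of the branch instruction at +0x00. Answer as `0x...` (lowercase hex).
@+00  big-endian(2f fe) = 0x2ffe
  op=0x2ffe>>11=0x5 ⇒ jz (J)
  imm@[10:0]=0x7fe (s11→-2) ⇒ #-2
  target = base 0xcd9a + off 0x00 + 2 + imm -2 = 0xcd9a

0xcd9a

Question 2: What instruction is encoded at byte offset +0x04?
andi R0, #314

@+04  big-endian(b9 3a) = 0xb93a
  op=0xb93a>>11=0x17 ⇒ andi (RI)
  rd@[10:9]=0x0 ⇒ R0
  imm@[8:0]=0x13a ⇒ #314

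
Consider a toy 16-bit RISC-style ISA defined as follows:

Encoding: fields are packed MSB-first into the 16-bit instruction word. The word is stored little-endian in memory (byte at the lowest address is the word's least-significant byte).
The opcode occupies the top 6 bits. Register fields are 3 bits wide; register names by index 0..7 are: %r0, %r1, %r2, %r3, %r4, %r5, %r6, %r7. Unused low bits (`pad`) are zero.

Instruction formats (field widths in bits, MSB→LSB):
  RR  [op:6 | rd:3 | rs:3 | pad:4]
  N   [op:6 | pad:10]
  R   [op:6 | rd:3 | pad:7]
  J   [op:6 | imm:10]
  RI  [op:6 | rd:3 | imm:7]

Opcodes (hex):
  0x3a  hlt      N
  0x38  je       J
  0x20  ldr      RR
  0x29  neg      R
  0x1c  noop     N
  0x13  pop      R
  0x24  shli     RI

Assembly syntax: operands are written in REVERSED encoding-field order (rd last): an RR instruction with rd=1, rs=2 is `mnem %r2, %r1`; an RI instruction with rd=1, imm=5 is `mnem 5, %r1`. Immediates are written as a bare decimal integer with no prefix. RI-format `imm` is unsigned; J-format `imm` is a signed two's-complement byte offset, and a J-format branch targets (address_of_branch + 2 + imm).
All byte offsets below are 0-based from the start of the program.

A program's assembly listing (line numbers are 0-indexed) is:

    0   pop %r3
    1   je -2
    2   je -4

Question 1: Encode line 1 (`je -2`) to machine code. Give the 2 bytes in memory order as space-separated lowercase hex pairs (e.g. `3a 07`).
1. je fields op=0x38:6|imm=-2:10 → word e3feh → fe e3

fe e3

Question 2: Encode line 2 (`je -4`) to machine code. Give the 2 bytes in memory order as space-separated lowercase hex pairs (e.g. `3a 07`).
L2: je op=0x38:6|imm=-4:10 ⇒ 0xe3fc ⇒ little fc e3

fc e3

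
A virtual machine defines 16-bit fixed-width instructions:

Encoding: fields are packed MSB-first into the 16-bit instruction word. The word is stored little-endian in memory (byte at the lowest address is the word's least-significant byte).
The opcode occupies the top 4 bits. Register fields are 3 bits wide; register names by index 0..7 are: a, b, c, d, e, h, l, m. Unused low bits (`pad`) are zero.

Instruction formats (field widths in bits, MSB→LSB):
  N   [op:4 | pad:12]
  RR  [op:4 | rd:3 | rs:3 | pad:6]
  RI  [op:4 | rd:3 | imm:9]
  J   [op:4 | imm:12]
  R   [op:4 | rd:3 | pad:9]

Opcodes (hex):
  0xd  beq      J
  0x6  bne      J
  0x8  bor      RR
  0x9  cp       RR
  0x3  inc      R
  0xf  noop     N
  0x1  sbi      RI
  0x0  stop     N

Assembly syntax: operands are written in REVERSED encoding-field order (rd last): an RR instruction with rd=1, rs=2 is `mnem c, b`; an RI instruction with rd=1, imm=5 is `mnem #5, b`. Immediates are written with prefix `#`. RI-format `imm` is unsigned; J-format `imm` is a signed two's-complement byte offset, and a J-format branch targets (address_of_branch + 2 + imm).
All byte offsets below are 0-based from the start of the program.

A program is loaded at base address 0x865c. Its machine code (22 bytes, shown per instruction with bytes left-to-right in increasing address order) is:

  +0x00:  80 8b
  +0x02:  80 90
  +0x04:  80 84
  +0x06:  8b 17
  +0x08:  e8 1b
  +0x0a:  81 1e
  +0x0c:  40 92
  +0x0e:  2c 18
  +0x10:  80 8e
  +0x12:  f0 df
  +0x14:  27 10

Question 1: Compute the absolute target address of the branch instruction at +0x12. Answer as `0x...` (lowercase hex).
+0x12: f0 df ⇒ word 0xdff0 (little)
  opcode bits[15:12]=0xd: beq/J
  imm@[11:0]=0xff0 (s12→-16) ⇒ #-16
  target = base 0x865c + off 0x12 + 2 + imm -16 = 0x8660

0x8660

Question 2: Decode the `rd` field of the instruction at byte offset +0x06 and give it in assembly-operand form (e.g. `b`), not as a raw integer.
d

[06] 8b 17 → 0x178b
  top 4b → 0x1 → sbi [RI]
  rd: (w>>9)&0x7=0x3 → d
  imm: (w>>0)&0x1ff=0x18b → #395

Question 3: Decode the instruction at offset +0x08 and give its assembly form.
sbi #488, h

@+08  little-endian(e8 1b) = 0x1be8
  top 4b → 0x1 → sbi [RI]
  [11:9] rd=5 = h
  [8:0] imm=488 = #488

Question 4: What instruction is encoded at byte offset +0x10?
bor c, m

@+10  little-endian(80 8e) = 0x8e80
  op=0x8e80>>12=0x8 ⇒ bor (RR)
  rd: (w>>9)&0x7=0x7 → m
  rs: (w>>6)&0x7=0x2 → c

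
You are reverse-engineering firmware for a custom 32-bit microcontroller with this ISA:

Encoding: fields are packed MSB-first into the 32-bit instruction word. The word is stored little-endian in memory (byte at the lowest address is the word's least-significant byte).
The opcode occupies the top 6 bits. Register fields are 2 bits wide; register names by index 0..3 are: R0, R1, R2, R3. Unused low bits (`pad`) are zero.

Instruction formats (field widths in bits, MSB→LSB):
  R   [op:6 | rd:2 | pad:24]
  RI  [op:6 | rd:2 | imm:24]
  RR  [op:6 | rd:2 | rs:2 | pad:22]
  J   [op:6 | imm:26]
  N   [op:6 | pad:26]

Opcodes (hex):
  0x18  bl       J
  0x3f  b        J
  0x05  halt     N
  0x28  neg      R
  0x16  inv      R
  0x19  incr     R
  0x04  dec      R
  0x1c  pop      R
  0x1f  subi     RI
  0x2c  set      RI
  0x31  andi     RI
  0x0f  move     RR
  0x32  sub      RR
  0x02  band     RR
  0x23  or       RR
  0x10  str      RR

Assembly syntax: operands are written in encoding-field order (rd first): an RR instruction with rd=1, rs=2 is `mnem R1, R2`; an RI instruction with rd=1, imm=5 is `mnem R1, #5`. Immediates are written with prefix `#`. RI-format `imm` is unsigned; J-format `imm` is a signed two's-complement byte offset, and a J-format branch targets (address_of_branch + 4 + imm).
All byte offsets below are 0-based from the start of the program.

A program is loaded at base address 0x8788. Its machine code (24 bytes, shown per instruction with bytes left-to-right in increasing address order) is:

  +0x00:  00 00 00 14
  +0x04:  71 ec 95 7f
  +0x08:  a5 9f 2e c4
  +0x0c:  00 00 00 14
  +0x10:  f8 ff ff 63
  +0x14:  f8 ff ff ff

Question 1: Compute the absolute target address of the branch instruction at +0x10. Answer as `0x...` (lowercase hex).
0x8794

@+10  little-endian(f8 ff ff 63) = 0x63fffff8
  op=0x63fffff8>>26=0x18 ⇒ bl (J)
  imm: (w>>0)&0x3ffffff=0x3fffff8 (s26→-8) → #-8
  target = base 0x8788 + off 0x10 + 4 + imm -8 = 0x8794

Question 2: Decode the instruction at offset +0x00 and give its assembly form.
+0x00: 00 00 00 14 ⇒ word 0x14000000 (little)
  opcode bits[31:26]=0x5: halt/N

halt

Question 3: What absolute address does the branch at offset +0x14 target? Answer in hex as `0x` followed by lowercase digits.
+0x14: f8 ff ff ff ⇒ word 0xfffffff8 (little)
  op=0xfffffff8>>26=0x3f ⇒ b (J)
  [25:0] imm=67108856 (s26→-8) = #-8
  target = base 0x8788 + off 0x14 + 4 + imm -8 = 0x8798

0x8798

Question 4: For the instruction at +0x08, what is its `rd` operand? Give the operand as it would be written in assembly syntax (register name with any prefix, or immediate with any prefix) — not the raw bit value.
@+08  little-endian(a5 9f 2e c4) = 0xc42e9fa5
  top 6b → 0x31 → andi [RI]
  rd@[25:24]=0x0 ⇒ R0
  imm@[23:0]=0x2e9fa5 ⇒ #3055525

R0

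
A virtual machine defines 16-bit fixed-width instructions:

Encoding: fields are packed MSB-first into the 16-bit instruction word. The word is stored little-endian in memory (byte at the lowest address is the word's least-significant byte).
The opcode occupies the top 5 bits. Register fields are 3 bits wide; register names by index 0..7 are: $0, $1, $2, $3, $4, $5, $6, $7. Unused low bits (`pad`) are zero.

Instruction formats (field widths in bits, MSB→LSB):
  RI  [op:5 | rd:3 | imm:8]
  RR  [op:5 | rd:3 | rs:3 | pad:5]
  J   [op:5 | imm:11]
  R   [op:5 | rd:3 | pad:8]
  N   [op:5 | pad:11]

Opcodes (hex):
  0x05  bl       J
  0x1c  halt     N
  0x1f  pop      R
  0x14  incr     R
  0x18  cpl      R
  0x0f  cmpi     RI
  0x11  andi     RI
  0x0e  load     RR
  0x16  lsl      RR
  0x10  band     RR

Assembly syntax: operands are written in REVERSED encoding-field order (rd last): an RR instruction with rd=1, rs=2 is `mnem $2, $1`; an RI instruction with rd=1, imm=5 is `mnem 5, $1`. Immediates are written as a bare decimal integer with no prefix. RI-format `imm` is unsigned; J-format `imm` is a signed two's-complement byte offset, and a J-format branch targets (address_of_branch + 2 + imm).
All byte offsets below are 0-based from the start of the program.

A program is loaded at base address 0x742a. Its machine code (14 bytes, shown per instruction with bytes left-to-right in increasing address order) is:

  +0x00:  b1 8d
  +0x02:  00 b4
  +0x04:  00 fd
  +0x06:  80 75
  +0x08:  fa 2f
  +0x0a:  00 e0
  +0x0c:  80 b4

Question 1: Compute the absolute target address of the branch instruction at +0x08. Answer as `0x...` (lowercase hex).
@+08  little-endian(fa 2f) = 0x2ffa
  op=0x2ffa>>11=0x5 ⇒ bl (J)
  [10:0] imm=2042 (s11→-6) = -6
  target = base 0x742a + off 0x08 + 2 + imm -6 = 0x742e

0x742e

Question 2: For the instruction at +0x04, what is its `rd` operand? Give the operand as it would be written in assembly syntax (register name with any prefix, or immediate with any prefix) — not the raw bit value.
off 0x04: read 00 fd as little → 0xfd00
  top 5b → 0x1f → pop [R]
  [10:8] rd=5 = $5

$5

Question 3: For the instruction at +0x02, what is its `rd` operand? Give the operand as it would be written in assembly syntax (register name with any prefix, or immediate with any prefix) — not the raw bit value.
$4

[02] 00 b4 → 0xb400
  top 5b → 0x16 → lsl [RR]
  rd@[10:8]=0x4 ⇒ $4
  rs@[7:5]=0x0 ⇒ $0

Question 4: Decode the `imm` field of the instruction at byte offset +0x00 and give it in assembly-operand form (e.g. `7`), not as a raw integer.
177

off 0x00: read b1 8d as little → 0x8db1
  top 5b → 0x11 → andi [RI]
  [10:8] rd=5 = $5
  [7:0] imm=177 = 177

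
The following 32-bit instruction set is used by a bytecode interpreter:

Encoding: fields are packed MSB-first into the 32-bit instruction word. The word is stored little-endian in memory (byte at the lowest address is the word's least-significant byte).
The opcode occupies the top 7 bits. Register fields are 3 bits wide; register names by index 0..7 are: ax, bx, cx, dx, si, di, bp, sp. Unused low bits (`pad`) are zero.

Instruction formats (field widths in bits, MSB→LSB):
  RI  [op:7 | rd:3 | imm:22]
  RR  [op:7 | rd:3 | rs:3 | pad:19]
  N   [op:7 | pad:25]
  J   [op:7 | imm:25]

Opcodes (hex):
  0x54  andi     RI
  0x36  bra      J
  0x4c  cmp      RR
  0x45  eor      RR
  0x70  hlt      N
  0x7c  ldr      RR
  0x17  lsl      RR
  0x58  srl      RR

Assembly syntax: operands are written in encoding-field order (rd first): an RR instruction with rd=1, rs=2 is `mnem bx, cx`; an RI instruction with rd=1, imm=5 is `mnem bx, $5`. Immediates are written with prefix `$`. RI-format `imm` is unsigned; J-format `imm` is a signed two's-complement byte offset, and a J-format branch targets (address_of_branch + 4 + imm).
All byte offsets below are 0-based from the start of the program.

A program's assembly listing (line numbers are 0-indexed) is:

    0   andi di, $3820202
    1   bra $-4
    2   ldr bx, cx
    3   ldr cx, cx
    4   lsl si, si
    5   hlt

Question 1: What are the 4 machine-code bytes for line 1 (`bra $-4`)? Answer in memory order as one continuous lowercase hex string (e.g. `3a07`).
fcffff6d

line 1 (bra): pack op=0x36:7|imm=-4:25 = 0x6dfffffc; little→ fc ff ff 6d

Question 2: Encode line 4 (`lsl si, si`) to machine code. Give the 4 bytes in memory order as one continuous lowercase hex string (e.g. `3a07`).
line 4 (lsl): pack op=0x17:7|rd=4:3|rs=4:3|pad=0:19 = 0x2f200000; little→ 00 00 20 2f

0000202f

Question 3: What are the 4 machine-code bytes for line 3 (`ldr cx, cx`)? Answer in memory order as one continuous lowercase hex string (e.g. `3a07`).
line 3 (ldr): pack op=0x7c:7|rd=2:3|rs=2:3|pad=0:19 = 0xf8900000; little→ 00 00 90 f8

000090f8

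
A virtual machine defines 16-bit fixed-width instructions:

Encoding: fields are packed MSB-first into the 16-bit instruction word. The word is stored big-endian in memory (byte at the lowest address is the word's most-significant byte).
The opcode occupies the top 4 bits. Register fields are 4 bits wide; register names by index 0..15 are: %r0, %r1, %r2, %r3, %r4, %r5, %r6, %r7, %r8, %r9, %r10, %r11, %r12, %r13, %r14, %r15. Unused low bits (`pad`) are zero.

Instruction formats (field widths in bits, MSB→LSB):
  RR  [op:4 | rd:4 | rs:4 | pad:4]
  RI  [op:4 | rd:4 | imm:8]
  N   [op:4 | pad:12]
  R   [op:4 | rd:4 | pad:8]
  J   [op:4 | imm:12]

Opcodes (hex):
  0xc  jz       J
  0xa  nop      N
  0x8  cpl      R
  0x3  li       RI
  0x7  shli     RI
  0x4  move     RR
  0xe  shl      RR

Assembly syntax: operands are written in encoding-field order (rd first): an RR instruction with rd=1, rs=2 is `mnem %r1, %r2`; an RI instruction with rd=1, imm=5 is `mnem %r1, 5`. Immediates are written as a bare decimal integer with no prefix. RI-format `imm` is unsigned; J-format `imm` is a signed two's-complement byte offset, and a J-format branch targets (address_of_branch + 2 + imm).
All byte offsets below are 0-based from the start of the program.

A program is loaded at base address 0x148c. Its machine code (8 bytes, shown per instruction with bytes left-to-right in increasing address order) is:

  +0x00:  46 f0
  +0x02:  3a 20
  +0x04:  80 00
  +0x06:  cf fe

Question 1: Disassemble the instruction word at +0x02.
li %r10, 32

[02] 3a 20 → 0x3a20
  op=0x3a20>>12=0x3 ⇒ li (RI)
  rd: (w>>8)&0xf=0xa → %r10
  imm: (w>>0)&0xff=0x20 → 32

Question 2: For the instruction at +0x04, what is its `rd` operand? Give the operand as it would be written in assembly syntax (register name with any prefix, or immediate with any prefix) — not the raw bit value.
@+04  big-endian(80 00) = 0x8000
  op=0x8000>>12=0x8 ⇒ cpl (R)
  rd@[11:8]=0x0 ⇒ %r0

%r0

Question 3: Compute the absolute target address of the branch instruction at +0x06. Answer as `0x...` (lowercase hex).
0x1492

[06] cf fe → 0xcffe
  opcode bits[15:12]=0xc: jz/J
  imm@[11:0]=0xffe (s12→-2) ⇒ -2
  target = base 0x148c + off 0x06 + 2 + imm -2 = 0x1492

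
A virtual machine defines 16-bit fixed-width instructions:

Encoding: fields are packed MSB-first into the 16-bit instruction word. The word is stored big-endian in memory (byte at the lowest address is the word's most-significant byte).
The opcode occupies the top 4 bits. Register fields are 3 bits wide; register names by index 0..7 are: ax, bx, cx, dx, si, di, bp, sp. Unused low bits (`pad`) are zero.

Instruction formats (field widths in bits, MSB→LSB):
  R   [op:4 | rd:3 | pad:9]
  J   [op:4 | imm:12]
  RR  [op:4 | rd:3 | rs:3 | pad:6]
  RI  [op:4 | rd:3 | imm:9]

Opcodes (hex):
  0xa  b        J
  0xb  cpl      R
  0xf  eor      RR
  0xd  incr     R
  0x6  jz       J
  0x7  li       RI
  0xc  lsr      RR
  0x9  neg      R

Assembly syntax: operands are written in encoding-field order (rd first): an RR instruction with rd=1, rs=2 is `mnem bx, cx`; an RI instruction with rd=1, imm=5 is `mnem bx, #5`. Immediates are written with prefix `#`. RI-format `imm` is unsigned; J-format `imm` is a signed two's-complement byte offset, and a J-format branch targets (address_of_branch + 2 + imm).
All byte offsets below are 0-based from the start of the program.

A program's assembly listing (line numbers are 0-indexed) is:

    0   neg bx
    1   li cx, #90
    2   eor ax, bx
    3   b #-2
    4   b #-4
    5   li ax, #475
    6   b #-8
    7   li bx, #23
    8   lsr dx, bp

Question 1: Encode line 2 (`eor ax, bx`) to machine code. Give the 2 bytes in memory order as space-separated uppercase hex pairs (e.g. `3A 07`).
F0 40

2. eor fields op=0xf:4|rd=0:3|rs=1:3|pad=0:6 → word f040h → f0 40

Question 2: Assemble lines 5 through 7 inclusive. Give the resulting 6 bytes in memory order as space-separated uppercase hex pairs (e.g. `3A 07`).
5. li fields op=0x7:4|rd=0:3|imm=475:9 → word 71dbh → 71 db
6. b fields op=0xa:4|imm=-8:12 → word aff8h → af f8
7. li fields op=0x7:4|rd=1:3|imm=23:9 → word 7217h → 72 17

71 DB AF F8 72 17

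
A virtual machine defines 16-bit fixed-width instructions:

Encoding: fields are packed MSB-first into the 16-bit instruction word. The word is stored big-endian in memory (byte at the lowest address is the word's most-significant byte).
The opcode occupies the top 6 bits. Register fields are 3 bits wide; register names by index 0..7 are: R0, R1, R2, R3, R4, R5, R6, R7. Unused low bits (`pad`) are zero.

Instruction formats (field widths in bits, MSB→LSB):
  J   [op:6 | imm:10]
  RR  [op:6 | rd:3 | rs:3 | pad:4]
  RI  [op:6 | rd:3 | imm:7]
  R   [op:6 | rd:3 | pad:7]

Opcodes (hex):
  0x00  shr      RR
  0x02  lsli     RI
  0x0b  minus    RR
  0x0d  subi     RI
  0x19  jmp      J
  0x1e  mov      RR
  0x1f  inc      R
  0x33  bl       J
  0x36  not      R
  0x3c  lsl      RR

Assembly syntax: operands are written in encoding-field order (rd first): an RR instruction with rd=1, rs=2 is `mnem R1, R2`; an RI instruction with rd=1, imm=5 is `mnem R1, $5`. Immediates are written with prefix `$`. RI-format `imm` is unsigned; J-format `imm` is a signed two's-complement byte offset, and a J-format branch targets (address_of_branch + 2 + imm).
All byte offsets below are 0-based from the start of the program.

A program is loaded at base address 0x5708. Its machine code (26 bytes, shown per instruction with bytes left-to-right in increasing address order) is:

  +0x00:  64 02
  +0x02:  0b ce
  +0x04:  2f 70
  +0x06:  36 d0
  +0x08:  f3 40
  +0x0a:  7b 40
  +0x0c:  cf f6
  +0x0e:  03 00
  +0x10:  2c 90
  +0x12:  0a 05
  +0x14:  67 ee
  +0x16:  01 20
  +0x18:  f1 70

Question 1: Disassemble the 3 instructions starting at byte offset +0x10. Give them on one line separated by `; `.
@+10  big-endian(2c 90) = 0x2c90
  top 6b → 0xb → minus [RR]
  rd@[9:7]=0x1 ⇒ R1
  rs@[6:4]=0x1 ⇒ R1
@+12  big-endian(0a 05) = 0x0a05
  top 6b → 0x2 → lsli [RI]
  rd@[9:7]=0x4 ⇒ R4
  imm@[6:0]=0x5 ⇒ $5
@+14  big-endian(67 ee) = 0x67ee
  top 6b → 0x19 → jmp [J]
  imm@[9:0]=0x3ee (s10→-18) ⇒ $-18

minus R1, R1; lsli R4, $5; jmp $-18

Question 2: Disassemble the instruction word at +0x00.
@+00  big-endian(64 02) = 0x6402
  top 6b → 0x19 → jmp [J]
  [9:0] imm=2 = $2

jmp $2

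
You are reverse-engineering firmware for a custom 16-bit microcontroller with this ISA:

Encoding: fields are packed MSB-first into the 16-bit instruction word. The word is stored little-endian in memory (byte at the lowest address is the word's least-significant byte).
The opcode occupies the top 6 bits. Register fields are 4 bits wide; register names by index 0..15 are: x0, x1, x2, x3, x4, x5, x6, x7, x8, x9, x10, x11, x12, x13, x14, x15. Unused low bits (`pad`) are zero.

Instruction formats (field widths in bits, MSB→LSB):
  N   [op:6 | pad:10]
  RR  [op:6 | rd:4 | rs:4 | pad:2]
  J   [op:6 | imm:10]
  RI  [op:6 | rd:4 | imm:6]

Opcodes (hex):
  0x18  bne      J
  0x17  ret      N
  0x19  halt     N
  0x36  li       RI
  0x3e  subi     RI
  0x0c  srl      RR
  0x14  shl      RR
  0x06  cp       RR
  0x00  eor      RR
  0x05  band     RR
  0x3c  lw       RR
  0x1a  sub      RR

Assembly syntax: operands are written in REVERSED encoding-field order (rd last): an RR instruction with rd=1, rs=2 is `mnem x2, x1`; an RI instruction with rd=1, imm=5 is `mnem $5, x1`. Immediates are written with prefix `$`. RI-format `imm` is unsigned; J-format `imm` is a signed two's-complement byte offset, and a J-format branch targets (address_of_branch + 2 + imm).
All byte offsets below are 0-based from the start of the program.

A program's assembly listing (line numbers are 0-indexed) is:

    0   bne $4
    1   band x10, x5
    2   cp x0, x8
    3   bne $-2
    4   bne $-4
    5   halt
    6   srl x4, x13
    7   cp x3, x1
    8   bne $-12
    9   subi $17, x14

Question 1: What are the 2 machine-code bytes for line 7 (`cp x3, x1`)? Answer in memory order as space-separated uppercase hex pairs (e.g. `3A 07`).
L7: cp op=0x6:6|rd=1:4|rs=3:4|pad=0:2 ⇒ 0x184c ⇒ little 4c 18

4C 18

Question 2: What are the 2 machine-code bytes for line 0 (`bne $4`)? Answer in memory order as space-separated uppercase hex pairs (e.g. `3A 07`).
0. bne fields op=0x18:6|imm=4:10 → word 6004h → 04 60

04 60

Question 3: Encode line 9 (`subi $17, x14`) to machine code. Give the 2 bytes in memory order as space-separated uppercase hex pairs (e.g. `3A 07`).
line 9 (subi): pack op=0x3e:6|rd=14:4|imm=17:6 = 0xfb91; little→ 91 fb

91 FB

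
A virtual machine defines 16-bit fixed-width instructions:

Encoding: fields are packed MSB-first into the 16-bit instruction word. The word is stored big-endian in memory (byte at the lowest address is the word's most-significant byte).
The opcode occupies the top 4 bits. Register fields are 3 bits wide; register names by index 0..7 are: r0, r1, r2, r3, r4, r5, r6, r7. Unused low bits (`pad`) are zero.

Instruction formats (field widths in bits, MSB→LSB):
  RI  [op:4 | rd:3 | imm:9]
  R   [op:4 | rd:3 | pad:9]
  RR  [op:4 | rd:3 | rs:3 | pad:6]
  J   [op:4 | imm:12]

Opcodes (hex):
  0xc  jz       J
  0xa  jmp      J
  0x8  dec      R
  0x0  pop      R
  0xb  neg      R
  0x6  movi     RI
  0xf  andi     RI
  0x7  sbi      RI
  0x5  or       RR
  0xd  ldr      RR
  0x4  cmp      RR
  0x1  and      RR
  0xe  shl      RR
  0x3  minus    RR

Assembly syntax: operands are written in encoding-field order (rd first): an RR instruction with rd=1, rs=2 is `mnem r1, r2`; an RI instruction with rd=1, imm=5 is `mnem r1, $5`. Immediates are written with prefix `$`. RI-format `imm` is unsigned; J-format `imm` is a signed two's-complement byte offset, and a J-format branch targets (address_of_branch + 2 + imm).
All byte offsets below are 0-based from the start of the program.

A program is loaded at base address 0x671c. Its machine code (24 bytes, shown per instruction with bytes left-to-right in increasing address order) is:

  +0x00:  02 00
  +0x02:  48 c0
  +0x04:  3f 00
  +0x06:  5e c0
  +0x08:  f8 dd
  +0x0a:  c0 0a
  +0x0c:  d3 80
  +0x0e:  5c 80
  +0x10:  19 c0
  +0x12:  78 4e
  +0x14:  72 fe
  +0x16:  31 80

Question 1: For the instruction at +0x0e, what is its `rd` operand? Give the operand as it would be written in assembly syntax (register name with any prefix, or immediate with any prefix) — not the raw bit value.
off 0x0e: read 5c 80 as big → 0x5c80
  opcode bits[15:12]=0x5: or/RR
  [11:9] rd=6 = r6
  [8:6] rs=2 = r2

r6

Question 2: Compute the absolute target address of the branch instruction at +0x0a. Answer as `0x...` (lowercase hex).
0x6732

@+0a  big-endian(c0 0a) = 0xc00a
  op=0xc00a>>12=0xc ⇒ jz (J)
  imm: (w>>0)&0xfff=0xa → $10
  target = base 0x671c + off 0x0a + 2 + imm 10 = 0x6732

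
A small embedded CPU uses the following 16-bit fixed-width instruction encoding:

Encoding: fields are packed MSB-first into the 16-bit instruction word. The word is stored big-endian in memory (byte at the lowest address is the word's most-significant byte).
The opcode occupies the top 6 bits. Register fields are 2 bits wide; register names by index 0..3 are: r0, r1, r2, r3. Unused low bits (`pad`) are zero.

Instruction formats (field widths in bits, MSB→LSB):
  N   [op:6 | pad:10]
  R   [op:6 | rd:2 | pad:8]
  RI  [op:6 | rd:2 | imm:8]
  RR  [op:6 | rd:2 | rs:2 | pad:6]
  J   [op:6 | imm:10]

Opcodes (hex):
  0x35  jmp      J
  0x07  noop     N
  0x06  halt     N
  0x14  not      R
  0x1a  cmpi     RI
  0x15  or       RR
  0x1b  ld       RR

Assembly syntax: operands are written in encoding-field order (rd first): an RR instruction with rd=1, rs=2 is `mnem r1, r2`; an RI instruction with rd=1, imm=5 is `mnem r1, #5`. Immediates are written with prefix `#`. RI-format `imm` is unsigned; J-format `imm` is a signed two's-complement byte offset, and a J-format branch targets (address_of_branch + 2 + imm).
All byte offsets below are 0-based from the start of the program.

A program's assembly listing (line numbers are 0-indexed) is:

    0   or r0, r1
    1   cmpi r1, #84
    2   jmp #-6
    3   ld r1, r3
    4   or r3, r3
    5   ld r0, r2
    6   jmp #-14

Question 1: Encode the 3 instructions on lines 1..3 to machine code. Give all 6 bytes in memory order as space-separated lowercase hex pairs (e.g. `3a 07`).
line 1 (cmpi): pack op=0x1a:6|rd=1:2|imm=84:8 = 0x6954; big→ 69 54
line 2 (jmp): pack op=0x35:6|imm=-6:10 = 0xd7fa; big→ d7 fa
line 3 (ld): pack op=0x1b:6|rd=1:2|rs=3:2|pad=0:6 = 0x6dc0; big→ 6d c0

69 54 d7 fa 6d c0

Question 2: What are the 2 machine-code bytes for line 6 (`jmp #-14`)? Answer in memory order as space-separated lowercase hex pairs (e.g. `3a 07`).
d7 f2

line 6 (jmp): pack op=0x35:6|imm=-14:10 = 0xd7f2; big→ d7 f2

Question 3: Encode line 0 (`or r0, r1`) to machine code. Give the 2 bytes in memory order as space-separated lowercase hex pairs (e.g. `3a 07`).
line 0 (or): pack op=0x15:6|rd=0:2|rs=1:2|pad=0:6 = 0x5440; big→ 54 40

54 40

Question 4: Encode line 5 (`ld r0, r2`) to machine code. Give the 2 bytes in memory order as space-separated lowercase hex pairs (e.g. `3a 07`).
line 5 (ld): pack op=0x1b:6|rd=0:2|rs=2:2|pad=0:6 = 0x6c80; big→ 6c 80

6c 80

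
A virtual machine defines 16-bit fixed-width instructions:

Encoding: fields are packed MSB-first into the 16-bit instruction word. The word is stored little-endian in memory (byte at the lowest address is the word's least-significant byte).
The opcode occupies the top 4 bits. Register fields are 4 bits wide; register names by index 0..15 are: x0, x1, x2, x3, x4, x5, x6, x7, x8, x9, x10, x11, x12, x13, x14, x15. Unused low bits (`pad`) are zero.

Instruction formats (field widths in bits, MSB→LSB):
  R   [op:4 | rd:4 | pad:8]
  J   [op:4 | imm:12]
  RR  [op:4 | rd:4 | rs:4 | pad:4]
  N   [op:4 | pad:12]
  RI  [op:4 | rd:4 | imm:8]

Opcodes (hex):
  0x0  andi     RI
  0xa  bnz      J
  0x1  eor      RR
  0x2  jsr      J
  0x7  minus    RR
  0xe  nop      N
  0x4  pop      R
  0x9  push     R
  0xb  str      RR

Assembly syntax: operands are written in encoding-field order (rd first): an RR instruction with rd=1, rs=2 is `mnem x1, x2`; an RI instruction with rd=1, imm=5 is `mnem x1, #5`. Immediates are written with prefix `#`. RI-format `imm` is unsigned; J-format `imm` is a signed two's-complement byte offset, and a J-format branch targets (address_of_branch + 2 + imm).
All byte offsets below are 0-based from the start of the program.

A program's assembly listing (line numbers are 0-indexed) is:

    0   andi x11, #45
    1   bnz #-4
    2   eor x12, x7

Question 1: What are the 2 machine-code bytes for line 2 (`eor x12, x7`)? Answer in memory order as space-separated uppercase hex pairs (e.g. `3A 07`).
line 2 (eor): pack op=0x1:4|rd=12:4|rs=7:4|pad=0:4 = 0x1c70; little→ 70 1c

70 1C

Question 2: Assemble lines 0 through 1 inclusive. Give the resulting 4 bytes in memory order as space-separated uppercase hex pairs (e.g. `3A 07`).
2D 0B FC AF

line 0 (andi): pack op=0x0:4|rd=11:4|imm=45:8 = 0x0b2d; little→ 2d 0b
line 1 (bnz): pack op=0xa:4|imm=-4:12 = 0xaffc; little→ fc af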